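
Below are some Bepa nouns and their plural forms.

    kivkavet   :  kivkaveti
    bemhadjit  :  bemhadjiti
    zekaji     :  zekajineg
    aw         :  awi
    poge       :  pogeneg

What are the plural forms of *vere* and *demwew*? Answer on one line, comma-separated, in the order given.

vereneg, demwewi

Looking at the final sound of each stem: -i when the stem ends in a consonant (*kivkavet*, *bemhadjit*, *aw*); -neg when the stem ends in a vowel (*zekaji*, *poge*).
*vere* — final sound /e/ (a vowel) → -neg → *vereneg*.
The final sound of *demwew* is /w/, which is a consonant, so the suffix is -i, giving *demwewi*.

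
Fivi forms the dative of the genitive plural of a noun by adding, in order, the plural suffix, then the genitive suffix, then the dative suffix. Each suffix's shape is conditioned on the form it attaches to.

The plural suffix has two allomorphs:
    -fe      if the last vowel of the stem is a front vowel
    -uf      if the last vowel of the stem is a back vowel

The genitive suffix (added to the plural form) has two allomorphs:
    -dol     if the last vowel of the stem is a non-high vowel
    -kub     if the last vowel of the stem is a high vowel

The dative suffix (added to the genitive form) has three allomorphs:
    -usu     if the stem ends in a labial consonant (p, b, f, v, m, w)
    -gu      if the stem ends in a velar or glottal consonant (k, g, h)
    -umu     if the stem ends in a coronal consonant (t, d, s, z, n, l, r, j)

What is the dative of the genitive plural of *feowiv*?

Since the last vowel of *feowiv* is /i/ (a front vowel), it takes -fe, giving *feowivfe*.
The last vowel of the plural form *feowivfe* is /e/, which is a non-high vowel, so the genitive suffix is -dol, giving *feowivfedol*.
Since the final consonant of the genitive form *feowivfedol* is /l/ (coronal), it takes -umu, giving *feowivfedolumu*.

feowivfedolumu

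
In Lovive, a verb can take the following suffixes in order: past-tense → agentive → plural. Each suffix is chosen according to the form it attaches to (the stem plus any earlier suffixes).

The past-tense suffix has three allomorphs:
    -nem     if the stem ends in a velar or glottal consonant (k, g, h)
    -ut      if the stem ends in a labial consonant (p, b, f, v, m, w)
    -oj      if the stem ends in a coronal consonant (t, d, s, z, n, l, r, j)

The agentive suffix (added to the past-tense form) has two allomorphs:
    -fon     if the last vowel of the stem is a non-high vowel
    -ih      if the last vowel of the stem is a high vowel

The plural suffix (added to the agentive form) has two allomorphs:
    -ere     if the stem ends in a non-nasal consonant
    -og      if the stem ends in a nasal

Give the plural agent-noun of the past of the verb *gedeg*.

gedegnemfonog

*gedeg*: final consonant = /g/, velar/glottal → -nem → *gedegnem*.
The past-tense form *gedegnem* — last vowel /e/ (a non-high vowel) → -fon → *gedegnemfon*.
Since the final consonant of the agentive form *gedegnemfon* is /n/ (a nasal), it takes -og, giving *gedegnemfonog*.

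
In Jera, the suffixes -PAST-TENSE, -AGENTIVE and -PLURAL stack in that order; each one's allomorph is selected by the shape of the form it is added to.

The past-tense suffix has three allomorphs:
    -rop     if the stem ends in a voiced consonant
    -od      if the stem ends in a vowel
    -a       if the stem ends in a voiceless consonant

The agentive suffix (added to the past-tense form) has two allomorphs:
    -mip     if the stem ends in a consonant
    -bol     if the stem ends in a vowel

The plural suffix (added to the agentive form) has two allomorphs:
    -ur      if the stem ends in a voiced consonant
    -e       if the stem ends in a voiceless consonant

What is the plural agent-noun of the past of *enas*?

enasabolur

*enas*: final sound = /s/, a voiceless consonant → -a → *enasa*.
The past-tense form *enasa* — final sound /a/ (a vowel) → -bol → *enasabol*.
The agentive form *enasabol*: final consonant = /l/, voiced → -ur → *enasabolur*.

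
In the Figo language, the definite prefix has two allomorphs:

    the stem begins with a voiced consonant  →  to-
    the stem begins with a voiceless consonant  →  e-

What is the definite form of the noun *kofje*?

ekofje

The first consonant of *kofje* is /k/, which is voiceless, so the prefix is e-, giving *ekofje*.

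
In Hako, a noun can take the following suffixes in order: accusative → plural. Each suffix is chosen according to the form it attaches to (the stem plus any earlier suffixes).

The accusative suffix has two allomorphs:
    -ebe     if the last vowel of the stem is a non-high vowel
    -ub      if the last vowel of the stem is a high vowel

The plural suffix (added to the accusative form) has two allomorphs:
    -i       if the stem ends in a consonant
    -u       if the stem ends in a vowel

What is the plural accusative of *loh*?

lohebeu

*loh* — last vowel /o/ (a non-high vowel) → -ebe → *lohebe*.
Since the final sound of the accusative form *lohebe* is /e/ (a vowel), it takes -u, giving *lohebeu*.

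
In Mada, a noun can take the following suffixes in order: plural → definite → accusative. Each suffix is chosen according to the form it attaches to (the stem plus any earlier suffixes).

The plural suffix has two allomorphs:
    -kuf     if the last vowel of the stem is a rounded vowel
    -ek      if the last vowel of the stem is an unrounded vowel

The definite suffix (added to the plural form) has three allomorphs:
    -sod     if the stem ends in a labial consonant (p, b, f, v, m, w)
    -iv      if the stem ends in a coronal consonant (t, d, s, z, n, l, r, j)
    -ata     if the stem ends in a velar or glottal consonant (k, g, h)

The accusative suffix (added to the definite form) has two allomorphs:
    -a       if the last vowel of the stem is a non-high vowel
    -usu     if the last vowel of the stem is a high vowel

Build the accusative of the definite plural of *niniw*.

niniwekataa

The last vowel of *niniw* is /i/, which is an unrounded vowel, so the plural suffix is -ek, giving *niniwek*.
Since the final consonant of the plural form *niniwek* is /k/ (velar/glottal), it takes -ata, giving *niniwekata*.
Since the last vowel of the definite form *niniwekata* is /a/ (a non-high vowel), it takes -a, giving *niniwekataa*.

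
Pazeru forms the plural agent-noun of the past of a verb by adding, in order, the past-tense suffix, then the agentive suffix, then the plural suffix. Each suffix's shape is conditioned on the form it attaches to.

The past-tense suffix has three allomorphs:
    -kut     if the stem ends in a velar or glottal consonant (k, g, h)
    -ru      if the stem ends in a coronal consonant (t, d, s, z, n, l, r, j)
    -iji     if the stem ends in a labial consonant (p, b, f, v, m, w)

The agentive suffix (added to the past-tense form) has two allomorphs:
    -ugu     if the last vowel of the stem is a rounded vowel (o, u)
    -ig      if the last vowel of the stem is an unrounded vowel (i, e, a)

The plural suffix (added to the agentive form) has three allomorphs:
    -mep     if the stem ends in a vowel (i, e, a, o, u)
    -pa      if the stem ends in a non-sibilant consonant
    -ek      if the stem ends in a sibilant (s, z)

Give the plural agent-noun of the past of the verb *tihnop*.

*tihnop* — final consonant /p/ (labial) → -iji → *tihnopiji*.
Since the last vowel of the past-tense form *tihnopiji* is /i/ (an unrounded vowel), it takes -ig, giving *tihnopijiig*.
The agentive form *tihnopijiig*: final sound = /g/, a non-sibilant consonant → -pa → *tihnopijiigpa*.

tihnopijiigpa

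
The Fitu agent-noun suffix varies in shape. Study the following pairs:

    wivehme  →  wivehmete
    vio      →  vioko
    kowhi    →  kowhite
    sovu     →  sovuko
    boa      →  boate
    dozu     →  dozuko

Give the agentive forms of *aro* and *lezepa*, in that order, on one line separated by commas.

The suffix is conditioned by the last vowel: -ko when the last vowel of the stem is a rounded vowel (*vio*, *sovu*, *dozu*); -te when the last vowel of the stem is an unrounded vowel (*wivehme*, *kowhi*, *boa*).
Since the last vowel of *aro* is /o/ (a rounded vowel), it takes -ko, giving *aroko*.
*lezepa*: last vowel = /a/, an unrounded vowel → -te → *lezepate*.

aroko, lezepate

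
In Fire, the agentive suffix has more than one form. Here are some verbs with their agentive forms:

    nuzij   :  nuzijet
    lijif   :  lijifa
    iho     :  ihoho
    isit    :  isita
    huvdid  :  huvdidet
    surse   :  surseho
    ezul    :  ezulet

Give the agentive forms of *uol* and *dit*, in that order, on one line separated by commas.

uolet, dita

Looking at the final sound of each stem: -a when the stem ends in a voiceless consonant (*lijif*, *isit*); -et when the stem ends in a voiced consonant (*nuzij*, *huvdid*, *ezul*); -ho when the stem ends in a vowel (*iho*, *surse*).
*uol* — final sound /l/ (a voiced consonant) → -et → *uolet*.
Since the final sound of *dit* is /t/ (a voiceless consonant), it takes -a, giving *dita*.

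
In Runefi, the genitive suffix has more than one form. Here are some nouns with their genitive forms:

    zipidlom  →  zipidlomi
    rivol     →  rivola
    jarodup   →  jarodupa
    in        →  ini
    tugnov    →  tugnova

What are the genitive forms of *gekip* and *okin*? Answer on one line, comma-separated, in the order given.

The pattern is nasality of the final consonant: -i when the stem ends in a nasal (*zipidlom*, *in*); -a when the stem ends in a non-nasal consonant (*rivol*, *jarodup*, *tugnov*).
Since the final consonant of *gekip* is /p/ (non-nasal), it takes -a, giving *gekipa*.
*okin*: final consonant = /n/, a nasal → -i → *okini*.

gekipa, okini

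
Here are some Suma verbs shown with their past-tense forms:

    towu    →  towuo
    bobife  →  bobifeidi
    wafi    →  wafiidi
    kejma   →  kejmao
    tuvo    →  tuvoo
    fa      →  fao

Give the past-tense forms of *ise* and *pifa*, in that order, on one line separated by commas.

iseidi, pifao

The alternation tracks the last vowel of the stem — -idi when the last vowel of the stem is a front vowel (*bobife*, *wafi*); -o when the last vowel of the stem is a back vowel (*towu*, *kejma*, *tuvo*, *fa*).
Since the last vowel of *ise* is /e/ (a front vowel), it takes -idi, giving *iseidi*.
*pifa*: last vowel = /a/, a back vowel → -o → *pifao*.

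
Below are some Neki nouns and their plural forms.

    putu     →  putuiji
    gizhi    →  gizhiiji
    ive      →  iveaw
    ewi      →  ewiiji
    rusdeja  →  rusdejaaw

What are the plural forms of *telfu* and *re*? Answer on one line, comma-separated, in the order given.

telfuiji, reaw

Looking at the last vowel of each stem: -iji when the last vowel of the stem is a high vowel (*putu*, *gizhi*, *ewi*); -aw when the last vowel of the stem is a non-high vowel (*ive*, *rusdeja*).
The last vowel of *telfu* is /u/, which is a high vowel, so the suffix is -iji, giving *telfuiji*.
*re*: last vowel = /e/, a non-high vowel → -aw → *reaw*.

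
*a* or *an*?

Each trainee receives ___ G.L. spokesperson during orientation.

a

The indefinite article is chosen by the initial *sound* of the following word, not its spelling.
The initialism *G.L.* is read letter by letter; the first letter, G, is pronounced /dʒiː/, which begins with a consonant sound.
So the article is *a*: Each trainee receives a G.L. spokesperson during orientation.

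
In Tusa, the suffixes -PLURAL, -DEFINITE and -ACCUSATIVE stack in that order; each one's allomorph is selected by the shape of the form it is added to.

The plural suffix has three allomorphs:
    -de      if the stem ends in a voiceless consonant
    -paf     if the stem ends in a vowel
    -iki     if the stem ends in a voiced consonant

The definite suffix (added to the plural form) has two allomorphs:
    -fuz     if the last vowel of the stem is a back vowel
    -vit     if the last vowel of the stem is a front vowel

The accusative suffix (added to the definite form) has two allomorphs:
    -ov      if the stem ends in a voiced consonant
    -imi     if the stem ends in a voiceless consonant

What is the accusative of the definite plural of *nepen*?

*nepen* — final sound /n/ (a voiced consonant) → -iki → *nepeniki*.
The plural form *nepeniki*: last vowel = /i/, a front vowel → -vit → *nepenikivit*.
The final consonant of the definite form *nepenikivit* is /t/, which is voiceless, so the accusative suffix is -imi, giving *nepenikivitimi*.

nepenikivitimi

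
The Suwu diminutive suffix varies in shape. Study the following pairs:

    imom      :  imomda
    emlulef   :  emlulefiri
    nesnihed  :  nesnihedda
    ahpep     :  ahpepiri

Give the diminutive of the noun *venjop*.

venjopiri

The suffix is conditioned by the final consonant: -iri when the stem ends in a voiceless consonant (*emlulef*, *ahpep*); -da when the stem ends in a voiced consonant (*imom*, *nesnihed*).
*venjop* — final consonant /p/ (voiceless) → -iri → *venjopiri*.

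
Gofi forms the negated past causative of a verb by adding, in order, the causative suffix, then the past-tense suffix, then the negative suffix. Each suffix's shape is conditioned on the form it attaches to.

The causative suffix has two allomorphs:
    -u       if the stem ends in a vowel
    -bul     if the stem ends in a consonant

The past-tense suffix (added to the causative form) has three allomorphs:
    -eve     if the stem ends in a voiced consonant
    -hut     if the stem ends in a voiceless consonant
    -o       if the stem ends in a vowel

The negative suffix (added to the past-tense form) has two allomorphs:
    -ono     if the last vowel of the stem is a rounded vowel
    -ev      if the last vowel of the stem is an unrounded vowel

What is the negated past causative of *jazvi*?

jazviuoono

The final sound of *jazvi* is /i/, which is a vowel, so the causative suffix is -u, giving *jazviu*.
The causative form *jazviu*: final sound = /u/, a vowel → -o → *jazviuo*.
The past-tense form *jazviuo*: last vowel = /o/, a rounded vowel → -ono → *jazviuoono*.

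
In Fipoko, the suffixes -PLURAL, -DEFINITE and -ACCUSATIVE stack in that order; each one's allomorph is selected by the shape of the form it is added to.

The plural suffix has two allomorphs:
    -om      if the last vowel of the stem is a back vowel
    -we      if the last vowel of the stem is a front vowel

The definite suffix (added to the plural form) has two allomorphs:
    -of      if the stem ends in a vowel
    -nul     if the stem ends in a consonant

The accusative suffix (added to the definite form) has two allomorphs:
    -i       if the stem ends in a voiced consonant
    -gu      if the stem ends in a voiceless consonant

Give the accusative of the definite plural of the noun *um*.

Since the last vowel of *um* is /u/ (a back vowel), it takes -om, giving *umom*.
The plural form *umom* — final sound /m/ (a consonant) → -nul → *umomnul*.
Since the final consonant of the definite form *umomnul* is /l/ (voiced), it takes -i, giving *umomnuli*.

umomnuli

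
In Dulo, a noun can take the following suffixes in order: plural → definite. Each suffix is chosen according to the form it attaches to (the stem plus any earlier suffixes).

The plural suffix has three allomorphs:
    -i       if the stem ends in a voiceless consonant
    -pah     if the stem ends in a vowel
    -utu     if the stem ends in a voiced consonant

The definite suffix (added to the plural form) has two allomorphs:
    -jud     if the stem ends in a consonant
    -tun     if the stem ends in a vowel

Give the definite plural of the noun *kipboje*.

kipbojepahjud

*kipboje*: final sound = /e/, a vowel → -pah → *kipbojepah*.
The final sound of the plural form *kipbojepah* is /h/, which is a consonant, so the definite suffix is -jud, giving *kipbojepahjud*.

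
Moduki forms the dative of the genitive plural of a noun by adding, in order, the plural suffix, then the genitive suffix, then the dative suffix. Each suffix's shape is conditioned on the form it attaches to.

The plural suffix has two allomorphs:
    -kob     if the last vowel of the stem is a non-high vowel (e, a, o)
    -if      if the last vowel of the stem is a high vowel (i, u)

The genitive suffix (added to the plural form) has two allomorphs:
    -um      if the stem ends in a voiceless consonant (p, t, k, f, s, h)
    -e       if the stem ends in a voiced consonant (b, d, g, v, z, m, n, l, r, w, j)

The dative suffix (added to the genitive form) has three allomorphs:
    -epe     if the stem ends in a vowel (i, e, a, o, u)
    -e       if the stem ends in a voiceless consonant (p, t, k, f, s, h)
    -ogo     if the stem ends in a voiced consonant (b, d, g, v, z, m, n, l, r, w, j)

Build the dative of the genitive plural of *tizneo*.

*tizneo*: last vowel = /o/, a non-high vowel → -kob → *tizneokob*.
The plural form *tizneokob* — final consonant /b/ (voiced) → -e → *tizneokobe*.
The final sound of the genitive form *tizneokobe* is /e/, which is a vowel, so the dative suffix is -epe, giving *tizneokobeepe*.

tizneokobeepe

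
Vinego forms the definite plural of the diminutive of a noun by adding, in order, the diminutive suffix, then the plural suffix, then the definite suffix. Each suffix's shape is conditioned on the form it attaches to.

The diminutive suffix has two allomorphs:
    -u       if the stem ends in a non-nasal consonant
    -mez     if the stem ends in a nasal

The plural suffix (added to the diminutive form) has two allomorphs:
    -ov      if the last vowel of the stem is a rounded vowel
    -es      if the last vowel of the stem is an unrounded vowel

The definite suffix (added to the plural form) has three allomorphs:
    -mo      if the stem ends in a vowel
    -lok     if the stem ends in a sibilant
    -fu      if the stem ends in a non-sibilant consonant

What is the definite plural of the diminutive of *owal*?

owaluovfu

*owal*: final consonant = /l/, non-nasal → -u → *owalu*.
The diminutive form *owalu*: last vowel = /u/, a rounded vowel → -ov → *owaluov*.
The final sound of the plural form *owaluov* is /v/, which is a non-sibilant consonant, so the definite suffix is -fu, giving *owaluovfu*.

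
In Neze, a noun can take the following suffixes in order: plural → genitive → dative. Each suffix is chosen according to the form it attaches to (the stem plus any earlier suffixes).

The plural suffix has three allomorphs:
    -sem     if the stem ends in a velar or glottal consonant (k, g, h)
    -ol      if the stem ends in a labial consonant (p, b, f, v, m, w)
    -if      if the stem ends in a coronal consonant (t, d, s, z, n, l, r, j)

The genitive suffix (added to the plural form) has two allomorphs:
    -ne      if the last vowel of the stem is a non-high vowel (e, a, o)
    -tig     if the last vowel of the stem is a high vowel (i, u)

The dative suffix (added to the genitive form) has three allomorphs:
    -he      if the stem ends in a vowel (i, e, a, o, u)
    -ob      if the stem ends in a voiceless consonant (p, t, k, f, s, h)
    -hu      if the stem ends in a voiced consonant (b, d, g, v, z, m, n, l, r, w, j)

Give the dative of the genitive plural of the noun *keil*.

Since the final consonant of *keil* is /l/ (coronal), it takes -if, giving *keilif*.
The plural form *keilif* — last vowel /i/ (a high vowel) → -tig → *keiliftig*.
Since the final sound of the genitive form *keiliftig* is /g/ (a voiced consonant), it takes -hu, giving *keiliftighu*.

keiliftighu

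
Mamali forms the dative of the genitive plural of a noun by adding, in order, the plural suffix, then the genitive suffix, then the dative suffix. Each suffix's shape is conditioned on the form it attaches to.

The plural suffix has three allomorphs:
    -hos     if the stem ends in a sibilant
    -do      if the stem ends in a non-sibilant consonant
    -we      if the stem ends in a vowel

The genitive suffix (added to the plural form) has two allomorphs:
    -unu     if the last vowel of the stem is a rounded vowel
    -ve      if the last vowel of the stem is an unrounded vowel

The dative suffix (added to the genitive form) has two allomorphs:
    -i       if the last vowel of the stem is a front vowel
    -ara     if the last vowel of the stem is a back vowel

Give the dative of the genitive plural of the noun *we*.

The final sound of *we* is /e/, which is a vowel, so the plural suffix is -we, giving *wewe*.
The plural form *wewe* — last vowel /e/ (an unrounded vowel) → -ve → *weweve*.
Since the last vowel of the genitive form *weweve* is /e/ (a front vowel), it takes -i, giving *wewevei*.

wewevei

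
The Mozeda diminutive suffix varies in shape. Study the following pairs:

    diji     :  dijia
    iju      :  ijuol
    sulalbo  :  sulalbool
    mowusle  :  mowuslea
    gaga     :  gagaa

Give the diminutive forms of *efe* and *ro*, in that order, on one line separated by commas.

efea, rool

The alternation tracks the last vowel of the stem — -ol when the last vowel of the stem is a rounded vowel (*iju*, *sulalbo*); -a when the last vowel of the stem is an unrounded vowel (*diji*, *mowusle*, *gaga*).
*efe*: last vowel = /e/, an unrounded vowel → -a → *efea*.
*ro*: last vowel = /o/, a rounded vowel → -ol → *rool*.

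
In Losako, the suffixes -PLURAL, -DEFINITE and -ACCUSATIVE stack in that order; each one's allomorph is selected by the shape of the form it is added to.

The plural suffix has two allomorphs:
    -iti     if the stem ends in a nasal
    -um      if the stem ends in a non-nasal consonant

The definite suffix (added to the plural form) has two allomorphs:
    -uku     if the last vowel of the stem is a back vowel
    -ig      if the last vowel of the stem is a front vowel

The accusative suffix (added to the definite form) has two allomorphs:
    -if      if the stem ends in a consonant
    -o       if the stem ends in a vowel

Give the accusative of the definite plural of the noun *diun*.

diunitiigif

The final consonant of *diun* is /n/, which is a nasal, so the plural suffix is -iti, giving *diuniti*.
The plural form *diuniti* — last vowel /i/ (a front vowel) → -ig → *diunitiig*.
The definite form *diunitiig* — final sound /g/ (a consonant) → -if → *diunitiigif*.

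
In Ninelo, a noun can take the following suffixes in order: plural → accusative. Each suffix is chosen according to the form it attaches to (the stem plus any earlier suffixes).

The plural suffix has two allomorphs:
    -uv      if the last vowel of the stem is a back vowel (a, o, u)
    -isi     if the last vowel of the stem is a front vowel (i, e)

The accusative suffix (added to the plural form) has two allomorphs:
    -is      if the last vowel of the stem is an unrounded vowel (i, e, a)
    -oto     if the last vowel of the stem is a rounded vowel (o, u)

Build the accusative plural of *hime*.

himeisiis

*hime* — last vowel /e/ (a front vowel) → -isi → *himeisi*.
The plural form *himeisi* — last vowel /i/ (an unrounded vowel) → -is → *himeisiis*.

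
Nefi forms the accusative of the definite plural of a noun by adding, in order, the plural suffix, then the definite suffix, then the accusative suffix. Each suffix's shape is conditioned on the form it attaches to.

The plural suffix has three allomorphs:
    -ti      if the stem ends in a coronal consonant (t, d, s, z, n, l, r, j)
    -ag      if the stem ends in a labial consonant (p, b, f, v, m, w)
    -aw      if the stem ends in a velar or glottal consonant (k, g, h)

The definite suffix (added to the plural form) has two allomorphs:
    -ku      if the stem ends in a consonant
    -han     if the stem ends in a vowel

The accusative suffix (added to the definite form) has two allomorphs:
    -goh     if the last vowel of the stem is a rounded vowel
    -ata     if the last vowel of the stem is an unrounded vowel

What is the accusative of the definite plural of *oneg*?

*oneg* — final consonant /g/ (velar/glottal) → -aw → *onegaw*.
Since the final sound of the plural form *onegaw* is /w/ (a consonant), it takes -ku, giving *onegawku*.
The definite form *onegawku*: last vowel = /u/, a rounded vowel → -goh → *onegawkugoh*.

onegawkugoh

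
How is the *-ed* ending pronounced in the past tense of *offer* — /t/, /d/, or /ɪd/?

The stem *offer* ends in a voiced sound other than /d/.
The -ed suffix is realized as /ɪd/ after /t, d/; as /t/ after other voiceless consonants; and as /d/ after other voiced sounds.
So -ed on *offer* is pronounced /d/.

/d/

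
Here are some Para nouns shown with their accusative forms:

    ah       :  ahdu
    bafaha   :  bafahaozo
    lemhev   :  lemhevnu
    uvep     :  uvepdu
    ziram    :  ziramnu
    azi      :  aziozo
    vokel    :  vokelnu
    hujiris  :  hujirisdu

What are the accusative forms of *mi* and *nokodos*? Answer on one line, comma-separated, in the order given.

The suffix is conditioned by the final sound: -du when the stem ends in a voiceless consonant (*ah*, *uvep*, *hujiris*); -nu when the stem ends in a voiced consonant (*lemhev*, *ziram*, *vokel*); -ozo when the stem ends in a vowel (*bafaha*, *azi*).
*mi*: final sound = /i/, a vowel → -ozo → *miozo*.
The final sound of *nokodos* is /s/, which is a voiceless consonant, so the suffix is -du, giving *nokodosdu*.

miozo, nokodosdu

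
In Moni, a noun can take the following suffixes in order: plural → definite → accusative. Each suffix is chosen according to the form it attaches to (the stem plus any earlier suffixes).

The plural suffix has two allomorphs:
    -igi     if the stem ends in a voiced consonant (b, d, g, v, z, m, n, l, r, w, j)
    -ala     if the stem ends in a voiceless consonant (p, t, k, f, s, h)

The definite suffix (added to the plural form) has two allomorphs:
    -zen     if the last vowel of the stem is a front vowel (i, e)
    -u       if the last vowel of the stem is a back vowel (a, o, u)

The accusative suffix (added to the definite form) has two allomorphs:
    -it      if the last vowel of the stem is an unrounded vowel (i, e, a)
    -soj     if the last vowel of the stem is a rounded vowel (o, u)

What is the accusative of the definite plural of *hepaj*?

*hepaj*: final consonant = /j/, voiced → -igi → *hepajigi*.
Since the last vowel of the plural form *hepajigi* is /i/ (a front vowel), it takes -zen, giving *hepajigizen*.
Since the last vowel of the definite form *hepajigizen* is /e/ (an unrounded vowel), it takes -it, giving *hepajigizenit*.

hepajigizenit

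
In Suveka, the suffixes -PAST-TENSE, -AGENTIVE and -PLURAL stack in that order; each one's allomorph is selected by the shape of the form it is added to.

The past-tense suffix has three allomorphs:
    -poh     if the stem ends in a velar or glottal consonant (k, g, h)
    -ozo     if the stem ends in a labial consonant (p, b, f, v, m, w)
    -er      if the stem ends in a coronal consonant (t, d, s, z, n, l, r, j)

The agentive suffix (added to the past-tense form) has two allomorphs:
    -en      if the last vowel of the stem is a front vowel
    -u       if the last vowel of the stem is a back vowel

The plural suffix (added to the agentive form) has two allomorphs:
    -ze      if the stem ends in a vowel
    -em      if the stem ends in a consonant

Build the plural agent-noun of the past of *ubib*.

The final consonant of *ubib* is /b/, which is labial, so the past-tense suffix is -ozo, giving *ubibozo*.
Since the last vowel of the past-tense form *ubibozo* is /o/ (a back vowel), it takes -u, giving *ubibozou*.
Since the final sound of the agentive form *ubibozou* is /u/ (a vowel), it takes -ze, giving *ubibozouze*.

ubibozouze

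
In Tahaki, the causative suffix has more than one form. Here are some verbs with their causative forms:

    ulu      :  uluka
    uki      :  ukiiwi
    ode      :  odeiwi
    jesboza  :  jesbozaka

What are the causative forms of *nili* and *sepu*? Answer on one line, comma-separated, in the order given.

niliiwi, sepuka

Looking at the last vowel of each stem: -iwi when the last vowel of the stem is a front vowel (*uki*, *ode*); -ka when the last vowel of the stem is a back vowel (*ulu*, *jesboza*).
*nili* — last vowel /i/ (a front vowel) → -iwi → *niliiwi*.
*sepu* — last vowel /u/ (a back vowel) → -ka → *sepuka*.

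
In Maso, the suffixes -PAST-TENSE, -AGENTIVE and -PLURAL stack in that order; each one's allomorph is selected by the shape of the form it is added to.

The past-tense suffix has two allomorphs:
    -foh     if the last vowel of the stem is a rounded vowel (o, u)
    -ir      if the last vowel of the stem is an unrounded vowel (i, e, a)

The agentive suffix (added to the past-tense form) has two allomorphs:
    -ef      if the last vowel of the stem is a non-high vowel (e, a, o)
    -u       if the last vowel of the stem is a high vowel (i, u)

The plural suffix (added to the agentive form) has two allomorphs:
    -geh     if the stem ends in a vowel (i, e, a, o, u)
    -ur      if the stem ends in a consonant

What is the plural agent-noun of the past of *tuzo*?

*tuzo*: last vowel = /o/, a rounded vowel → -foh → *tuzofoh*.
Since the last vowel of the past-tense form *tuzofoh* is /o/ (a non-high vowel), it takes -ef, giving *tuzofohef*.
Since the final sound of the agentive form *tuzofohef* is /f/ (a consonant), it takes -ur, giving *tuzofohefur*.

tuzofohefur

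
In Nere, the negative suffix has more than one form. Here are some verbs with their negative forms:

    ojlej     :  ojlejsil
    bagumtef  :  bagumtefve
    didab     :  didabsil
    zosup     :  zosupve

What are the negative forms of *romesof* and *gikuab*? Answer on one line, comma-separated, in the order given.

The suffix is conditioned by the final consonant: -ve when the stem ends in a voiceless consonant (*bagumtef*, *zosup*); -sil when the stem ends in a voiced consonant (*ojlej*, *didab*).
Since the final consonant of *romesof* is /f/ (voiceless), it takes -ve, giving *romesofve*.
*gikuab* — final consonant /b/ (voiced) → -sil → *gikuabsil*.

romesofve, gikuabsil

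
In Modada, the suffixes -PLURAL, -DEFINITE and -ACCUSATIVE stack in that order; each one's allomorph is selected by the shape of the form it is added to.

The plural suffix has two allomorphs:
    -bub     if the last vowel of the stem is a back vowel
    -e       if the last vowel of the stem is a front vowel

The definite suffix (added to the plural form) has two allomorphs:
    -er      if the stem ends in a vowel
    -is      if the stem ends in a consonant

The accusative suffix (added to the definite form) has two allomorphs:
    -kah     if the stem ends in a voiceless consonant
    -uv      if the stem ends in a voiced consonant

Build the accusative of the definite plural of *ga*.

gabubiskah

*ga*: last vowel = /a/, a back vowel → -bub → *gabub*.
The final sound of the plural form *gabub* is /b/, which is a consonant, so the definite suffix is -is, giving *gabubis*.
The definite form *gabubis* — final consonant /s/ (voiceless) → -kah → *gabubiskah*.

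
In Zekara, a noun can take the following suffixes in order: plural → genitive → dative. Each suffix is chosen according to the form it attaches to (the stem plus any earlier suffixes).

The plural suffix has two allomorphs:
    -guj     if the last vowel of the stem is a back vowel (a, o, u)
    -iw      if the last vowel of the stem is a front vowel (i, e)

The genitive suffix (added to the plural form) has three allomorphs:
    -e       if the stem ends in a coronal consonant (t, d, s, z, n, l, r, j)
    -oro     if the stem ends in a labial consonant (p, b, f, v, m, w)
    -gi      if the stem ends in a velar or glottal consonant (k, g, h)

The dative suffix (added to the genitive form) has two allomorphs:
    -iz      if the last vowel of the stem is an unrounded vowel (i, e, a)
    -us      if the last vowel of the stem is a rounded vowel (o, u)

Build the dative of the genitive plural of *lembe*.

lembeiworous

Since the last vowel of *lembe* is /e/ (a front vowel), it takes -iw, giving *lembeiw*.
The plural form *lembeiw*: final consonant = /w/, labial → -oro → *lembeiworo*.
The last vowel of the genitive form *lembeiworo* is /o/, which is a rounded vowel, so the dative suffix is -us, giving *lembeiworous*.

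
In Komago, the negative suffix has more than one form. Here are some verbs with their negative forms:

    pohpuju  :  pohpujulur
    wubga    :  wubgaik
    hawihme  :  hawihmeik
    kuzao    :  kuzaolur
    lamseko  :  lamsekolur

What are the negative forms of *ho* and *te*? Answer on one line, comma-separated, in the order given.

holur, teik

Looking at the last vowel of each stem: -lur when the last vowel of the stem is a rounded vowel (*pohpuju*, *kuzao*, *lamseko*); -ik when the last vowel of the stem is an unrounded vowel (*wubga*, *hawihme*).
*ho*: last vowel = /o/, a rounded vowel → -lur → *holur*.
*te* — last vowel /e/ (an unrounded vowel) → -ik → *teik*.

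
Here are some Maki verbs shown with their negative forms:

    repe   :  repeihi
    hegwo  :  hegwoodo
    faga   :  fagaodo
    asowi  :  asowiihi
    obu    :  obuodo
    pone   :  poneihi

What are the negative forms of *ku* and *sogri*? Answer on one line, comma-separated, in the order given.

kuodo, sogriihi

The pattern is front/back vowel harmony: -ihi when the last vowel of the stem is a front vowel (*repe*, *asowi*, *pone*); -odo when the last vowel of the stem is a back vowel (*hegwo*, *faga*, *obu*).
Since the last vowel of *ku* is /u/ (a back vowel), it takes -odo, giving *kuodo*.
*sogri* — last vowel /i/ (a front vowel) → -ihi → *sogriihi*.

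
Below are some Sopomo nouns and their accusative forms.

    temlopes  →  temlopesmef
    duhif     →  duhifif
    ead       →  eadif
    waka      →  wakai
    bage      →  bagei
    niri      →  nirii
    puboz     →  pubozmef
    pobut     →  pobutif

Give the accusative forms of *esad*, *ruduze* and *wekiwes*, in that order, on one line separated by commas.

esadif, ruduzei, wekiwesmef

The suffix is conditioned by the final sound: -mef when the stem ends in a sibilant (*temlopes*, *puboz*); -if when the stem ends in a non-sibilant consonant (*duhif*, *ead*, *pobut*); -i when the stem ends in a vowel (*waka*, *bage*, *niri*).
The final sound of *esad* is /d/, which is a non-sibilant consonant, so the suffix is -if, giving *esadif*.
*ruduze*: final sound = /e/, a vowel → -i → *ruduzei*.
*wekiwes*: final sound = /s/, a sibilant → -mef → *wekiwesmef*.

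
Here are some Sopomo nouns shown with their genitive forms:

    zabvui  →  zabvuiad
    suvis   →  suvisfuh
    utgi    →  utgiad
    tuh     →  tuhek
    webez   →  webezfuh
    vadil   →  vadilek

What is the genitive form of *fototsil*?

The alternation tracks the final sound of the stem — -fuh when the stem ends in a sibilant (*suvis*, *webez*); -ek when the stem ends in a non-sibilant consonant (*tuh*, *vadil*); -ad when the stem ends in a vowel (*zabvui*, *utgi*).
*fototsil*: final sound = /l/, a non-sibilant consonant → -ek → *fototsilek*.

fototsilek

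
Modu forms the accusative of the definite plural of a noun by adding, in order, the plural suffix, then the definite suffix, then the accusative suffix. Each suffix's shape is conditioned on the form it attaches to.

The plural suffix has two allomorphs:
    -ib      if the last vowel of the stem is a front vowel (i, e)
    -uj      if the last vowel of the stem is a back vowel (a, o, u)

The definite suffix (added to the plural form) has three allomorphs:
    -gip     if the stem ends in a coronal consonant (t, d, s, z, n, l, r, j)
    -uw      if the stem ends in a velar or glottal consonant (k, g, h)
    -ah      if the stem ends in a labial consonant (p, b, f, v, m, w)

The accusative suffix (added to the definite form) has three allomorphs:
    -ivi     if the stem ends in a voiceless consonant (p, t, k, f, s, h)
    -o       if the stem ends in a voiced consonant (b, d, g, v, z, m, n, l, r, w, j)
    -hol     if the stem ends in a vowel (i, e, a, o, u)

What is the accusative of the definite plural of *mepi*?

*mepi* — last vowel /i/ (a front vowel) → -ib → *mepiib*.
The plural form *mepiib*: final consonant = /b/, labial → -ah → *mepiibah*.
The definite form *mepiibah* — final sound /h/ (a voiceless consonant) → -ivi → *mepiibahivi*.

mepiibahivi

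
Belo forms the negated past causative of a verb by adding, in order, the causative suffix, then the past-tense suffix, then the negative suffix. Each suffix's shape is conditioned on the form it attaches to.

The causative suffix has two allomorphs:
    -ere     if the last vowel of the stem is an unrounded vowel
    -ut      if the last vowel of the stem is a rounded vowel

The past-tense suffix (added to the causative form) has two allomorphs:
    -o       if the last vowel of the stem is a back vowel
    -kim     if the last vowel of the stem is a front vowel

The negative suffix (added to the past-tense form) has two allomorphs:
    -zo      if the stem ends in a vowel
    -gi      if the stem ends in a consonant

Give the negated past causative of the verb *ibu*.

Since the last vowel of *ibu* is /u/ (a rounded vowel), it takes -ut, giving *ibuut*.
The causative form *ibuut*: last vowel = /u/, a back vowel → -o → *ibuuto*.
The final sound of the past-tense form *ibuuto* is /o/, which is a vowel, so the negative suffix is -zo, giving *ibuutozo*.

ibuutozo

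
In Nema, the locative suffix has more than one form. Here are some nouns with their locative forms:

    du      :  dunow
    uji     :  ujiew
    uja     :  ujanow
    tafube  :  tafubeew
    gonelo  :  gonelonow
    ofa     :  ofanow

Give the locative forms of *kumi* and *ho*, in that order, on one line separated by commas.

kumiew, honow

The suffix is conditioned by the last vowel: -ew when the last vowel of the stem is a front vowel (*uji*, *tafube*); -now when the last vowel of the stem is a back vowel (*du*, *uja*, *gonelo*, *ofa*).
Since the last vowel of *kumi* is /i/ (a front vowel), it takes -ew, giving *kumiew*.
The last vowel of *ho* is /o/, which is a back vowel, so the suffix is -now, giving *honow*.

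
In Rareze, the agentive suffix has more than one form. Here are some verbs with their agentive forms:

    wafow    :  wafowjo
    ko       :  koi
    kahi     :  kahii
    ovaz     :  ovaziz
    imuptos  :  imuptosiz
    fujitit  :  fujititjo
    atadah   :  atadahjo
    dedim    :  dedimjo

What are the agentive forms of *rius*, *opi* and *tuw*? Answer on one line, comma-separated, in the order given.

Looking at the final sound of each stem: -iz when the stem ends in a sibilant (*ovaz*, *imuptos*); -jo when the stem ends in a non-sibilant consonant (*wafow*, *fujitit*, *atadah*, *dedim*); -i when the stem ends in a vowel (*ko*, *kahi*).
Since the final sound of *rius* is /s/ (a sibilant), it takes -iz, giving *riusiz*.
Since the final sound of *opi* is /i/ (a vowel), it takes -i, giving *opii*.
The final sound of *tuw* is /w/, which is a non-sibilant consonant, so the suffix is -jo, giving *tuwjo*.

riusiz, opii, tuwjo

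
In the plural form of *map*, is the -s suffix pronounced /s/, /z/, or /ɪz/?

/s/

The stem *map* ends in a voiceless non-sibilant consonant.
The plural suffix surfaces as /ɪz/ after sibilants, /s/ after other voiceless consonants, and /z/ after other voiced sounds.
So the plural -s on *map* is pronounced /s/.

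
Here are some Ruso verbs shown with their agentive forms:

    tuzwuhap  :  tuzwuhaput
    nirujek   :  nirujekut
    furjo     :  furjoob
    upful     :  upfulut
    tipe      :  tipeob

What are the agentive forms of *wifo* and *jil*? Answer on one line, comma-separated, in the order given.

The pattern is consonant vs. vowel: -ut when the stem ends in a consonant (*tuzwuhap*, *nirujek*, *upful*); -ob when the stem ends in a vowel (*furjo*, *tipe*).
The final sound of *wifo* is /o/, which is a vowel, so the suffix is -ob, giving *wifoob*.
The final sound of *jil* is /l/, which is a consonant, so the suffix is -ut, giving *jilut*.

wifoob, jilut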